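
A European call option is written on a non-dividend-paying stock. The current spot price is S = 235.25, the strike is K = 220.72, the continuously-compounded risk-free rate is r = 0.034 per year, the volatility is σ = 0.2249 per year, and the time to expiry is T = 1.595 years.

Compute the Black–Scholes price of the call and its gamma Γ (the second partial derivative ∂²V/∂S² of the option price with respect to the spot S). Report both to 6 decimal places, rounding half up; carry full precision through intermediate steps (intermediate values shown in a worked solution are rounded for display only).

price = 40.296206
Γ = 0.005111

σ√T = 0.2249·√1.595 = 0.284034
d₁ = (ln(S/K) + (r+σ²/2)T) / (σ√T) = (ln(235.25/220.72) + (0.034+0.2249²/2)·1.595) / 0.284034 = (0.063754 + 0.094568) / 0.284034 = 0.557404
d₂ = d₁ − σ√T = 0.557404 − 0.284034 = 0.273370
e^{−rT} = e^{−0.034·1.595} = 0.947214
N(d₁) = 0.711374,  N(d₂) = 0.607716
Call price V = S·N(d₁) − K·e^{−rT}·N(d₂) = 167.350775 − 127.054569 = 40.296206
φ(d₁) = (1/√(2π))·e^{−d₁²/2} = 0.341541
Γ = φ(d₁) / (S·σ·√T) = 0.005111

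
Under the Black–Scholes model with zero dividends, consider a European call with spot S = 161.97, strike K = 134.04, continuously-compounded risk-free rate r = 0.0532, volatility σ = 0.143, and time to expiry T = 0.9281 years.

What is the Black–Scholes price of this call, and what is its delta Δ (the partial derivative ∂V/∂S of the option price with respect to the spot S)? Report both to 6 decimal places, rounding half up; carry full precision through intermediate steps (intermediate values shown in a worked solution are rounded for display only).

σ√T = 0.143·√0.9281 = 0.137763
d₁ = (ln(S/K) + (r+σ²/2)T) / (σ√T) = (ln(161.97/134.04) + (0.0532+0.143²/2)·0.9281) / 0.137763 = (0.189273 + 0.058864) / 0.137763 = 1.801185
d₂ = d₁ − σ√T = 1.801185 − 0.137763 = 1.663422
e^{−rT} = e^{−0.0532·0.9281} = 0.951824
N(d₁) = 0.964163,  N(d₂) = 0.951886
Call price V = S·N(d₁) − K·e^{−rT}·N(d₂) = 156.165506 − 121.444011 = 34.721495
Δ = N(d₁) = 0.964163

price = 34.721495
Δ = 0.964163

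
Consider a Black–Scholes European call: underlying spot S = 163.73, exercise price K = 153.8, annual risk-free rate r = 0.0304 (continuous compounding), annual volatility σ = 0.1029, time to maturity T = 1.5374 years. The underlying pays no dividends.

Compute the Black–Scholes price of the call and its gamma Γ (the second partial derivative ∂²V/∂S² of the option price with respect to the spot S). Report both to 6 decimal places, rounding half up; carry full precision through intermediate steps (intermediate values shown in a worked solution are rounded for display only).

price = 19.099222
Γ = 0.012502

σ√T = 0.1029·√1.5374 = 0.127588
d₁ = (ln(S/K) + (r+σ²/2)T) / (σ√T) = (ln(163.73/153.8) + (0.0304+0.1029²/2)·1.5374) / 0.127588 = (0.062566 + 0.054876) / 0.127588 = 0.920480
d₂ = d₁ − σ√T = 0.920480 − 0.127588 = 0.792892
e^{−rT} = e^{−0.0304·1.5374} = 0.954338
N(d₁) = 0.821339,  N(d₂) = 0.786080
Call price V = S·N(d₁) − K·e^{−rT}·N(d₂) = 134.477841 − 115.378620 = 19.099222
φ(d₁) = (1/√(2π))·e^{−d₁²/2} = 0.261171
Γ = φ(d₁) / (S·σ·√T) = 0.012502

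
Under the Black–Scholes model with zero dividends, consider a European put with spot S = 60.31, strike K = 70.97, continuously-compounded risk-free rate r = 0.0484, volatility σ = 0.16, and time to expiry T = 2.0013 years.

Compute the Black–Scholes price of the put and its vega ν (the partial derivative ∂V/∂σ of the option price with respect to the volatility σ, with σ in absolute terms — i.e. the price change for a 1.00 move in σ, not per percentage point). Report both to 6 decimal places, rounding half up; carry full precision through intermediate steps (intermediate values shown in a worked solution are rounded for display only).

price = 7.908853
ν = 33.502627

σ√T = 0.16·√2.0013 = 0.226348
d₁ = (ln(S/K) + (r+σ²/2)T) / (σ√T) = (ln(60.31/70.97) + (0.0484+0.16²/2)·2.0013) / 0.226348 = (-0.162759 + 0.122480) / 0.226348 = -0.177955
d₂ = d₁ − σ√T = -0.177955 − 0.226348 = -0.404303
e^{−rT} = e^{−0.0484·2.0013} = 0.907680
N(−d₁) = 0.570621,  N(−d₂) = 0.657005
Put price V = K·e^{−rT}·N(−d₂) − S·N(−d₁) = 42.323002 − 34.414149 = 7.908853
φ(d₁) = (1/√(2π))·e^{−d₁²/2} = 0.392675
ν = S·φ(d₁)·√T = 33.502627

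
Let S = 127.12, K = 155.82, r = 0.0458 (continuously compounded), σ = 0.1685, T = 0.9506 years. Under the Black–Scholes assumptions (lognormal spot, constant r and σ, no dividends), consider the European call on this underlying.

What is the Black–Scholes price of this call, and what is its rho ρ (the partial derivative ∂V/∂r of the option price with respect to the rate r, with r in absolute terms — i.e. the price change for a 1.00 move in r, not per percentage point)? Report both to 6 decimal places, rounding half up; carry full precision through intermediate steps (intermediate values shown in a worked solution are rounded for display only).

σ√T = 0.1685·√0.9506 = 0.164285
d₁ = (ln(S/K) + (r+σ²/2)T) / (σ√T) = (ln(127.12/155.82) + (0.0458+0.1685²/2)·0.9506) / 0.164285 = (-0.203570 + 0.057032) / 0.164285 = -0.891970
d₂ = d₁ − σ√T = -0.891970 − 0.164285 = -1.056256
e^{−rT} = e^{−0.0458·0.9506} = 0.957397
N(d₁) = 0.186204,  N(d₂) = 0.145426
Call price V = S·N(d₁) − K·e^{−rT}·N(d₂) = 23.670304 − 21.694831 = 1.975473
ρ = K·T·e^{−rT}·N(d₂) = 20.623107

price = 1.975473
ρ = 20.623107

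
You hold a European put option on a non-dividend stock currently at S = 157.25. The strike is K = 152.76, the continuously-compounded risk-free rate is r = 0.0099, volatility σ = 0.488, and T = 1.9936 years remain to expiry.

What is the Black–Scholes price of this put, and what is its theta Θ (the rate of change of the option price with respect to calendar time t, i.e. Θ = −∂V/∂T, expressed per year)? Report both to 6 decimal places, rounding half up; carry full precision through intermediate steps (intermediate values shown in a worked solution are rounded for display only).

price = 37.739497
Θ = -9.044371

σ√T = 0.488·√1.9936 = 0.689031
d₁ = (ln(S/K) + (r+σ²/2)T) / (σ√T) = (ln(157.25/152.76) + (0.0099+0.488²/2)·1.9936) / 0.689031 = (0.028969 + 0.257119) / 0.689031 = 0.415202
d₂ = d₁ − σ√T = 0.415202 − 0.689031 = -0.273829
e^{−rT} = e^{−0.0099·1.9936} = 0.980457
N(−d₁) = 0.338997,  N(−d₂) = 0.607892
Put price V = K·e^{−rT}·N(−d₂) − S·N(−d₁) = 91.046752 − 53.307255 = 37.739497
φ(d₁) = (1/√(2π))·e^{−d₁²/2} = 0.365995
Θ = −S·φ(d₁)·σ/(2√T) + r·K·e^{−rT}·N(−d₂) = −9.945734 + 0.901363 = -9.044371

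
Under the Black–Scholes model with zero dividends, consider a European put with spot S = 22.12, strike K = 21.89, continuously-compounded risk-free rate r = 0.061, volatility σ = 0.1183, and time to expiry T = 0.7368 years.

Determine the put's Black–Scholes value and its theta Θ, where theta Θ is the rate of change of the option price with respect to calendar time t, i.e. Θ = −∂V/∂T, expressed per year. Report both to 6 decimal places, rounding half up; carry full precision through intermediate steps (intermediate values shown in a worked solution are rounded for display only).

price = 0.401971
Θ = -0.112814

σ√T = 0.1183·√0.7368 = 0.101545
d₁ = (ln(S/K) + (r+σ²/2)T) / (σ√T) = (ln(22.12/21.89) + (0.061+0.1183²/2)·0.7368) / 0.101545 = (0.010452 + 0.050101) / 0.101545 = 0.596313
d₂ = d₁ − σ√T = 0.596313 − 0.101545 = 0.494768
e^{−rT} = e^{−0.061·0.7368} = 0.956050
N(−d₁) = 0.275483,  N(−d₂) = 0.310382
Put price V = K·e^{−rT}·N(−d₂) − S·N(−d₁) = 6.495654 − 6.093683 = 0.401971
φ(d₁) = (1/√(2π))·e^{−d₁²/2} = 0.333960
Θ = −S·φ(d₁)·σ/(2√T) + r·K·e^{−rT}·N(−d₂) = −0.509049 + 0.396235 = -0.112814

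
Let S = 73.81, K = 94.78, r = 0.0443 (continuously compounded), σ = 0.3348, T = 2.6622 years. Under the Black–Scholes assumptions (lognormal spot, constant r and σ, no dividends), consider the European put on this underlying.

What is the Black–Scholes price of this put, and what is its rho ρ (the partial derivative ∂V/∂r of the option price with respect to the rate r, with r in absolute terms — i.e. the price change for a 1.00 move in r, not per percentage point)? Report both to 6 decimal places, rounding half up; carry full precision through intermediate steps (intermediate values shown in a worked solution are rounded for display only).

price = 22.704800
ρ = -156.243206

σ√T = 0.3348·√2.6622 = 0.546268
d₁ = (ln(S/K) + (r+σ²/2)T) / (σ√T) = (ln(73.81/94.78) + (0.0443+0.3348²/2)·2.6622) / 0.546268 = (-0.250064 + 0.267140) / 0.546268 = 0.031259
d₂ = d₁ − σ√T = 0.031259 − 0.546268 = -0.515009
e^{−rT} = e^{−0.0443·2.6622} = 0.888753
N(−d₁) = 0.487532,  N(−d₂) = 0.696727
Put price V = K·e^{−rT}·N(−d₂) − S·N(−d₁) = 58.689507 − 35.984707 = 22.704800
ρ = −K·T·e^{−rT}·N(−d₂) = -156.243206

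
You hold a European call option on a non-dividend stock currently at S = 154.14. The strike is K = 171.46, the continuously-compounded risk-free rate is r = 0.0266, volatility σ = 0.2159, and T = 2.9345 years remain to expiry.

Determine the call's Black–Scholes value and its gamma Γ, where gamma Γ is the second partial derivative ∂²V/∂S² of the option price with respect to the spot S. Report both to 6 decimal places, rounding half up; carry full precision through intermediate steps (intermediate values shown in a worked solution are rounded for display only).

σ√T = 0.2159·√2.9345 = 0.369845
d₁ = (ln(S/K) + (r+σ²/2)T) / (σ√T) = (ln(154.14/171.46) + (0.0266+0.2159²/2)·2.9345) / 0.369845 = (-0.106489 + 0.146450) / 0.369845 = 0.108050
d₂ = d₁ − σ√T = 0.108050 − 0.369845 = -0.261795
e^{−rT} = e^{−0.0266·2.9345} = 0.924911
N(d₁) = 0.543022,  N(d₂) = 0.396740
Call price V = S·N(d₁) − K·e^{−rT}·N(d₂) = 83.701388 − 62.917054 = 20.784334
φ(d₁) = (1/√(2π))·e^{−d₁²/2} = 0.396620
Γ = φ(d₁) / (S·σ·√T) = 0.006957

price = 20.784334
Γ = 0.006957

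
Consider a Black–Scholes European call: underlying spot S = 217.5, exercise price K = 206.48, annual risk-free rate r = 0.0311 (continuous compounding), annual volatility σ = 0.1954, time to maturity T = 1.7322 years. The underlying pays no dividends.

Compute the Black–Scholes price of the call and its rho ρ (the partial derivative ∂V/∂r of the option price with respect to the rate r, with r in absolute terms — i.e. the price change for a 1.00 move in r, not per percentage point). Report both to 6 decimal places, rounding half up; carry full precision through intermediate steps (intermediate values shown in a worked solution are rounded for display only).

σ√T = 0.1954·√1.7322 = 0.257172
d₁ = (ln(S/K) + (r+σ²/2)T) / (σ√T) = (ln(217.5/206.48) + (0.0311+0.1954²/2)·1.7322) / 0.257172 = (0.051995 + 0.086940) / 0.257172 = 0.540243
d₂ = d₁ − σ√T = 0.540243 − 0.257172 = 0.283071
e^{−rT} = e^{−0.0311·1.7322} = 0.947554
N(d₁) = 0.705485,  N(d₂) = 0.611439
Call price V = S·N(d₁) − K·e^{−rT}·N(d₂) = 153.443069 − 119.628600 = 33.814469
ρ = K·T·e^{−rT}·N(d₂) = 207.220662

price = 33.814469
ρ = 207.220662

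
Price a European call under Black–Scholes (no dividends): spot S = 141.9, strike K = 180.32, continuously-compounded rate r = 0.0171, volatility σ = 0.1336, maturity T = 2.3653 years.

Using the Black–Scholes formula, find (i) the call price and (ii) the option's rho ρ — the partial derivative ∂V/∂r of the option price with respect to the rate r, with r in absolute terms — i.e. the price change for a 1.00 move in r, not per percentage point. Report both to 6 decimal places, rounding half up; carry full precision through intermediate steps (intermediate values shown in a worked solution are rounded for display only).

σ√T = 0.1336·√2.3653 = 0.205471
d₁ = (ln(S/K) + (r+σ²/2)T) / (σ√T) = (ln(141.9/180.32) + (0.0171+0.1336²/2)·2.3653) / 0.205471 = (-0.239610 + 0.061556) / 0.205471 = -0.866571
d₂ = d₁ − σ√T = -0.866571 − 0.205471 = -1.072041
e^{−rT} = e^{−0.0171·2.3653} = 0.960360
N(d₁) = 0.193089,  N(d₂) = 0.141851
Call price V = S·N(d₁) − K·e^{−rT}·N(d₂) = 27.399276 − 24.564604 = 2.834672
ρ = K·T·e^{−rT}·N(d₂) = 58.102658

price = 2.834672
ρ = 58.102658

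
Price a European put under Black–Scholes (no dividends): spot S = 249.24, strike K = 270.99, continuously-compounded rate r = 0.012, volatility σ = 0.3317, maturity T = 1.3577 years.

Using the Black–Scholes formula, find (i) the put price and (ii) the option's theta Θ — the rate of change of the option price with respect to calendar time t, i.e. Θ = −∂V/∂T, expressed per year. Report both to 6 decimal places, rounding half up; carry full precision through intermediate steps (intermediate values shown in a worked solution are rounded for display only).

price = 48.800090
Θ = -12.091778

σ√T = 0.3317·√1.3577 = 0.386498
d₁ = (ln(S/K) + (r+σ²/2)T) / (σ√T) = (ln(249.24/270.99) + (0.012+0.3317²/2)·1.3577) / 0.386498 = (-0.083666 + 0.090983) / 0.386498 = 0.018932
d₂ = d₁ − σ√T = 0.018932 − 0.386498 = -0.367566
e^{−rT} = e^{−0.012·1.3577} = 0.983840
N(−d₁) = 0.492448,  N(−d₂) = 0.643402
Put price V = K·e^{−rT}·N(−d₂) − S·N(−d₁) = 171.537754 − 122.737663 = 48.800090
φ(d₁) = (1/√(2π))·e^{−d₁²/2} = 0.398871
Θ = −S·φ(d₁)·σ/(2√T) + r·K·e^{−rT}·N(−d₂) = −14.150232 + 2.058453 = -12.091778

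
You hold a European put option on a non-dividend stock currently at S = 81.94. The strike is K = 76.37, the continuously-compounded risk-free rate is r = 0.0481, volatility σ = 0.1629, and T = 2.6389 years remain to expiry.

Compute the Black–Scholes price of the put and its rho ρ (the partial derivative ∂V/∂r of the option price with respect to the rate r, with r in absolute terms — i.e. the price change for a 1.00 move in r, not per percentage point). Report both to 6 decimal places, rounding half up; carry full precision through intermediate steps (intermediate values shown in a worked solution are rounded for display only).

σ√T = 0.1629·√2.6389 = 0.264626
d₁ = (ln(S/K) + (r+σ²/2)T) / (σ√T) = (ln(81.94/76.37) + (0.0481+0.1629²/2)·2.6389) / 0.264626 = (0.070397 + 0.161945) / 0.264626 = 0.878001
d₂ = d₁ − σ√T = 0.878001 − 0.264626 = 0.613375
e^{−rT} = e^{−0.0481·2.6389} = 0.880794
N(−d₁) = 0.189972,  N(−d₂) = 0.269814
Put price V = K·e^{−rT}·N(−d₂) − S·N(−d₁) = 18.149397 − 15.566275 = 2.583123
ρ = −K·T·e^{−rT}·N(−d₂) = -47.894445

price = 2.583123
ρ = -47.894445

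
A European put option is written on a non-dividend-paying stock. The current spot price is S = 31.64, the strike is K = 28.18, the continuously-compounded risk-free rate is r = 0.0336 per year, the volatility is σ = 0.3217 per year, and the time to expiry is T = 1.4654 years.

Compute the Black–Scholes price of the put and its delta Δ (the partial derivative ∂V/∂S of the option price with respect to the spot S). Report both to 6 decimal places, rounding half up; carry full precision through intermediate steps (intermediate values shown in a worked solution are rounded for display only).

σ√T = 0.3217·√1.4654 = 0.389430
d₁ = (ln(S/K) + (r+σ²/2)T) / (σ√T) = (ln(31.64/28.18) + (0.0336+0.3217²/2)·1.4654) / 0.389430 = (0.115810 + 0.125065) / 0.389430 = 0.618532
d₂ = d₁ − σ√T = 0.618532 − 0.389430 = 0.229102
e^{−rT} = e^{−0.0336·1.4654} = 0.951955
N(−d₁) = 0.268112,  N(−d₂) = 0.409395
Put price V = K·e^{−rT}·N(−d₂) − S·N(−d₁) = 10.982460 − 8.483073 = 2.499387
Δ = −N(−d₁) = -0.268112

price = 2.499387
Δ = -0.268112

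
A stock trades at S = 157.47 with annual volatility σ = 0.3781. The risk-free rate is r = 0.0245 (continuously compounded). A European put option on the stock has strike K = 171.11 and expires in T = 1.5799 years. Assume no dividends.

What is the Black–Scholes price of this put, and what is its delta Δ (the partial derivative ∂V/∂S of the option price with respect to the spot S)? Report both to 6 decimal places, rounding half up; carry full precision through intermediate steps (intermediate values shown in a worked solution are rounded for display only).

price = 33.948952
Δ = -0.442641

σ√T = 0.3781·√1.5799 = 0.475249
d₁ = (ln(S/K) + (r+σ²/2)T) / (σ√T) = (ln(157.47/171.11) + (0.0245+0.3781²/2)·1.5799) / 0.475249 = (-0.083072 + 0.151638) / 0.475249 = 0.144276
d₂ = d₁ − σ√T = 0.144276 − 0.475249 = -0.330974
e^{−rT} = e^{−0.0245·1.5799} = 0.962032
N(−d₁) = 0.442641,  N(−d₂) = 0.629668
Put price V = K·e^{−rT}·N(−d₂) − S·N(−d₁) = 103.651702 − 69.702750 = 33.948952
Δ = −N(−d₁) = -0.442641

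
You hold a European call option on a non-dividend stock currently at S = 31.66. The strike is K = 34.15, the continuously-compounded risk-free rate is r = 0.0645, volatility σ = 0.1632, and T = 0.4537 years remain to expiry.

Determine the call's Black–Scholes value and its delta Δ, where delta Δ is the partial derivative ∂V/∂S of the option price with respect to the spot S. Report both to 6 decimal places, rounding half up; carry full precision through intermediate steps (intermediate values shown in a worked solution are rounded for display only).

σ√T = 0.1632·√0.4537 = 0.109927
d₁ = (ln(S/K) + (r+σ²/2)T) / (σ√T) = (ln(31.66/34.15) + (0.0645+0.1632²/2)·0.4537) / 0.109927 = (-0.075709 + 0.035306) / 0.109927 = -0.367543
d₂ = d₁ − σ√T = -0.367543 − 0.109927 = -0.477470
e^{−rT} = e^{−0.0645·0.4537} = 0.971160
N(d₁) = 0.356607,  N(d₂) = 0.316514
Call price V = S·N(d₁) − K·e^{−rT}·N(d₂) = 11.290179 − 10.497219 = 0.792960
Δ = N(d₁) = 0.356607

price = 0.792960
Δ = 0.356607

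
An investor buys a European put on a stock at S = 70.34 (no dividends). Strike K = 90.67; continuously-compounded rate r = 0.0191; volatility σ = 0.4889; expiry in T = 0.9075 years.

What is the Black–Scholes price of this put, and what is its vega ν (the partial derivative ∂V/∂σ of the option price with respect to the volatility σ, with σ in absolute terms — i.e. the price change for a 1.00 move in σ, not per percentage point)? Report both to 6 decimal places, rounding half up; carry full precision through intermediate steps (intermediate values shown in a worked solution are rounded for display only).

price = 25.876608
ν = 25.740058

σ√T = 0.4889·√0.9075 = 0.465740
d₁ = (ln(S/K) + (r+σ²/2)T) / (σ√T) = (ln(70.34/90.67) + (0.0191+0.4889²/2)·0.9075) / 0.465740 = (-0.253886 + 0.125790) / 0.465740 = -0.275037
d₂ = d₁ − σ√T = -0.275037 − 0.465740 = -0.740777
e^{−rT} = e^{−0.0191·0.9075} = 0.982816
N(−d₁) = 0.608356,  N(−d₂) = 0.770586
Put price V = K·e^{−rT}·N(−d₂) − S·N(−d₁) = 68.668388 − 42.791780 = 25.876608
φ(d₁) = (1/√(2π))·e^{−d₁²/2} = 0.384135
ν = S·φ(d₁)·√T = 25.740058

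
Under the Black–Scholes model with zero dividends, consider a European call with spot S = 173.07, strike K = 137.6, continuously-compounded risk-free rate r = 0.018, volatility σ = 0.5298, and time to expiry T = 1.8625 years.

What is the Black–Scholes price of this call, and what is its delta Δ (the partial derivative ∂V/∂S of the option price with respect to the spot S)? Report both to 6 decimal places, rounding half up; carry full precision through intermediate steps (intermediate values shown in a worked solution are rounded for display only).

σ√T = 0.5298·√1.8625 = 0.723036
d₁ = (ln(S/K) + (r+σ²/2)T) / (σ√T) = (ln(173.07/137.6) + (0.018+0.5298²/2)·1.8625) / 0.723036 = (0.229345 + 0.294916) / 0.723036 = 0.725082
d₂ = d₁ − σ√T = 0.725082 − 0.723036 = 0.002046
e^{−rT} = e^{−0.018·1.8625} = 0.967031
N(d₁) = 0.765799,  N(d₂) = 0.500816
Call price V = S·N(d₁) − K·e^{−rT}·N(d₂) = 132.536882 − 66.640336 = 65.896546
Δ = N(d₁) = 0.765799

price = 65.896546
Δ = 0.765799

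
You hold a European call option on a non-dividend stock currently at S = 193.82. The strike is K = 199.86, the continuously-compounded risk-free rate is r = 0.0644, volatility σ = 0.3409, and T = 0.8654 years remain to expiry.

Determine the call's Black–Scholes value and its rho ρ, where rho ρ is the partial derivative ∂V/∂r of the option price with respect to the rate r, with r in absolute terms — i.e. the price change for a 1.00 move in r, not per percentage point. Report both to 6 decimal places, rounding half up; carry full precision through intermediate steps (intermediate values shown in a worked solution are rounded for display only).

price = 26.588441
ρ = 76.602929

σ√T = 0.3409·√0.8654 = 0.317129
d₁ = (ln(S/K) + (r+σ²/2)T) / (σ√T) = (ln(193.82/199.86) + (0.0644+0.3409²/2)·0.8654) / 0.317129 = (-0.030687 + 0.106017) / 0.317129 = 0.237537
d₂ = d₁ − σ√T = 0.237537 − 0.317129 = -0.079592
e^{−rT} = e^{−0.0644·0.8654} = 0.945793
N(d₁) = 0.593880,  N(d₂) = 0.468281
Call price V = S·N(d₁) − K·e^{−rT}·N(d₂) = 115.105808 − 88.517367 = 26.588441
ρ = K·T·e^{−rT}·N(d₂) = 76.602929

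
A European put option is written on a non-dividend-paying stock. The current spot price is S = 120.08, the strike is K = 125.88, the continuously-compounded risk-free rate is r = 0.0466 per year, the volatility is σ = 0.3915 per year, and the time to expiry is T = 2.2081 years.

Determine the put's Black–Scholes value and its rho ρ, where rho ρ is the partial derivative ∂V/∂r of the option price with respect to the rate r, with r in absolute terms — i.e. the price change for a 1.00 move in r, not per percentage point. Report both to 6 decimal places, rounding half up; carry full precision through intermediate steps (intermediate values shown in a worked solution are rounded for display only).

σ√T = 0.3915·√2.2081 = 0.581756
d₁ = (ln(S/K) + (r+σ²/2)T) / (σ√T) = (ln(120.08/125.88) + (0.0466+0.3915²/2)·2.2081) / 0.581756 = (-0.047171 + 0.272118) / 0.581756 = 0.386668
d₂ = d₁ − σ√T = 0.386668 − 0.581756 = -0.195088
e^{−rT} = e^{−0.0466·2.2081} = 0.902219
N(−d₁) = 0.349501,  N(−d₂) = 0.577338
Put price V = K·e^{−rT}·N(−d₂) − S·N(−d₁) = 65.569073 − 41.968063 = 23.601010
ρ = −K·T·e^{−rT}·N(−d₂) = -144.783069

price = 23.601010
ρ = -144.783069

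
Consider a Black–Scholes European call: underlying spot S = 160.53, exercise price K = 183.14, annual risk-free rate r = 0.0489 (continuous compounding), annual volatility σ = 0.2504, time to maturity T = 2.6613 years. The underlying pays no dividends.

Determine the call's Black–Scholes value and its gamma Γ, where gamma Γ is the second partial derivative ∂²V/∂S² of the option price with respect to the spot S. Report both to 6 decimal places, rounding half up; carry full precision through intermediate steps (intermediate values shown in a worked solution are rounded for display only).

σ√T = 0.2504·√2.6613 = 0.408490
d₁ = (ln(S/K) + (r+σ²/2)T) / (σ√T) = (ln(160.53/183.14) + (0.0489+0.2504²/2)·2.6613) / 0.408490 = (-0.131770 + 0.213570) / 0.408490 = 0.200249
d₂ = d₁ − σ√T = 0.200249 − 0.408490 = -0.208241
e^{−rT} = e^{−0.0489·2.6613} = 0.877975
N(d₁) = 0.579357,  N(d₂) = 0.417520
Call price V = S·N(d₁) − K·e^{−rT}·N(d₂) = 93.004163 − 67.134037 = 25.870125
φ(d₁) = (1/√(2π))·e^{−d₁²/2} = 0.391023
Γ = φ(d₁) / (S·σ·√T) = 0.005963

price = 25.870125
Γ = 0.005963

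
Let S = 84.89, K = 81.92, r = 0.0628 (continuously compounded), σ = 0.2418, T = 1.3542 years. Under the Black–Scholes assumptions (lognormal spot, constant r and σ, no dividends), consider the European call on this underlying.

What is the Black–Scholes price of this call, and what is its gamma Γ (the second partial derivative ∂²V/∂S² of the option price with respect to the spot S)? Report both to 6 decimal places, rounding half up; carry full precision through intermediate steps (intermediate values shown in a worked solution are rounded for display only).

σ√T = 0.2418·√1.3542 = 0.281383
d₁ = (ln(S/K) + (r+σ²/2)T) / (σ√T) = (ln(84.89/81.92) + (0.0628+0.2418²/2)·1.3542) / 0.281383 = (0.035613 + 0.124632) / 0.281383 = 0.569491
d₂ = d₁ − σ√T = 0.569491 − 0.281383 = 0.288108
e^{−rT} = e^{−0.0628·1.3542} = 0.918472
N(d₁) = 0.715489,  N(d₂) = 0.613368
Call price V = S·N(d₁) − K·e^{−rT}·N(d₂) = 60.737824 − 46.150569 = 14.587254
φ(d₁) = (1/√(2π))·e^{−d₁²/2} = 0.339223
Γ = φ(d₁) / (S·σ·√T) = 0.014201

price = 14.587254
Γ = 0.014201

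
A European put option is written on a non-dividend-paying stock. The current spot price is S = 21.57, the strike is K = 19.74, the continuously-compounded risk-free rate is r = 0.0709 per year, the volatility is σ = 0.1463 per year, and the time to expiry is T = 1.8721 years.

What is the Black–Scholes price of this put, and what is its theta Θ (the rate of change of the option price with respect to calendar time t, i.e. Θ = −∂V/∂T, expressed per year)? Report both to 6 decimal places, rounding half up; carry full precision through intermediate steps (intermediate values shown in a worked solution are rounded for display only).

price = 0.261257
Θ = -0.029599

σ√T = 0.1463·√1.8721 = 0.200175
d₁ = (ln(S/K) + (r+σ²/2)T) / (σ√T) = (ln(21.57/19.74) + (0.0709+0.1463²/2)·1.8721) / 0.200175 = (0.088656 + 0.152767) / 0.200175 = 1.206064
d₂ = d₁ − σ√T = 1.206064 − 0.200175 = 1.005889
e^{−rT} = e^{−0.0709·1.8721} = 0.875700
N(−d₁) = 0.113896,  N(−d₂) = 0.157234
Put price V = K·e^{−rT}·N(−d₂) − S·N(−d₁) = 2.718004 − 2.456747 = 0.261257
φ(d₁) = (1/√(2π))·e^{−d₁²/2} = 0.192775
Θ = −S·φ(d₁)·σ/(2√T) + r·K·e^{−rT}·N(−d₂) = −0.222305 + 0.192707 = -0.029599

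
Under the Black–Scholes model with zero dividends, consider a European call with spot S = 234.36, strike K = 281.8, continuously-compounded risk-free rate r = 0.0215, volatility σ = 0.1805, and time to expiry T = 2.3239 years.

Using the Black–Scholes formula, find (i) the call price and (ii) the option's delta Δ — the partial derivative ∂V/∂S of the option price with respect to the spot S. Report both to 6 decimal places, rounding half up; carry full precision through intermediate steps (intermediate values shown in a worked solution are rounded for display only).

σ√T = 0.1805·√2.3239 = 0.275160
d₁ = (ln(S/K) + (r+σ²/2)T) / (σ√T) = (ln(234.36/281.8) + (0.0215+0.1805²/2)·2.3239) / 0.275160 = (-0.184339 + 0.087820) / 0.275160 = -0.350773
d₂ = d₁ − σ√T = -0.350773 − 0.275160 = -0.625933
e^{−rT} = e^{−0.0215·2.3239} = 0.951264
N(d₁) = 0.362879,  N(d₂) = 0.265679
Call price V = S·N(d₁) − K·e^{−rT}·N(d₂) = 85.044432 − 71.219662 = 13.824770
Δ = N(d₁) = 0.362879

price = 13.824770
Δ = 0.362879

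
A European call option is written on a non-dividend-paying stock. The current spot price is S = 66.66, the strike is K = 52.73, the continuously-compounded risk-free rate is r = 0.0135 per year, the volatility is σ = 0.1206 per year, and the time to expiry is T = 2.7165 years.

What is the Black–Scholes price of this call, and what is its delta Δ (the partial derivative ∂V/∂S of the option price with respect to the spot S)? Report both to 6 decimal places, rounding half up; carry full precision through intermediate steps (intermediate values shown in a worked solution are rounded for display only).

σ√T = 0.1206·√2.7165 = 0.198771
d₁ = (ln(S/K) + (r+σ²/2)T) / (σ√T) = (ln(66.66/52.73) + (0.0135+0.1206²/2)·2.7165) / 0.198771 = (0.234421 + 0.056428) / 0.198771 = 1.463235
d₂ = d₁ − σ√T = 1.463235 − 0.198771 = 1.264465
e^{−rT} = e^{−0.0135·2.7165} = 0.963992
N(d₁) = 0.928298,  N(d₂) = 0.896968
Call price V = S·N(d₁) − K·e^{−rT}·N(d₂) = 61.880377 − 45.594044 = 16.286333
Δ = N(d₁) = 0.928298

price = 16.286333
Δ = 0.928298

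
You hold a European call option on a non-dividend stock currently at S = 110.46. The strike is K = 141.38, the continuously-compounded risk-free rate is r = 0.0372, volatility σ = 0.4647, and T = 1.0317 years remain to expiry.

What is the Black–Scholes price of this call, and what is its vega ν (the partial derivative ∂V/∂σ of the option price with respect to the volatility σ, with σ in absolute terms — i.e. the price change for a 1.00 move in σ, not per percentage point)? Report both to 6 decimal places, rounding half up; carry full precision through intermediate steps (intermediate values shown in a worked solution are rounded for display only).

price = 12.353712
ν = 43.824491

σ√T = 0.4647·√1.0317 = 0.472008
d₁ = (ln(S/K) + (r+σ²/2)T) / (σ√T) = (ln(110.46/141.38) + (0.0372+0.4647²/2)·1.0317) / 0.472008 = (-0.246798 + 0.149775) / 0.472008 = -0.205553
d₂ = d₁ − σ√T = -0.205553 − 0.472008 = -0.677561
e^{−rT} = e^{−0.0372·1.0317} = 0.962348
N(d₁) = 0.418570,  N(d₂) = 0.249025
Call price V = S·N(d₁) − K·e^{−rT}·N(d₂) = 46.235235 − 33.881523 = 12.353712
φ(d₁) = (1/√(2π))·e^{−d₁²/2} = 0.390603
ν = S·φ(d₁)·√T = 43.824491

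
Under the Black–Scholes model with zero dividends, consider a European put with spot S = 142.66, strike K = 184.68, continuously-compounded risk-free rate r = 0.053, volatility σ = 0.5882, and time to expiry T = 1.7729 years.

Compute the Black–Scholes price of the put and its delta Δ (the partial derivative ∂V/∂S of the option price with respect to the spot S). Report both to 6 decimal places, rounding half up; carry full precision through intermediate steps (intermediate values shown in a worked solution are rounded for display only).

σ√T = 0.5882·√1.7729 = 0.783190
d₁ = (ln(S/K) + (r+σ²/2)T) / (σ√T) = (ln(142.66/184.68) + (0.053+0.5882²/2)·1.7729) / 0.783190 = (-0.258160 + 0.400657) / 0.783190 = 0.181944
d₂ = d₁ − σ√T = 0.181944 − 0.783190 = -0.601246
e^{−rT} = e^{−0.053·1.7729} = 0.910316
N(−d₁) = 0.427813,  N(−d₂) = 0.726162
Put price V = K·e^{−rT}·N(−d₂) − S·N(−d₁) = 122.080265 − 61.031861 = 61.048404
Δ = −N(−d₁) = -0.427813

price = 61.048404
Δ = -0.427813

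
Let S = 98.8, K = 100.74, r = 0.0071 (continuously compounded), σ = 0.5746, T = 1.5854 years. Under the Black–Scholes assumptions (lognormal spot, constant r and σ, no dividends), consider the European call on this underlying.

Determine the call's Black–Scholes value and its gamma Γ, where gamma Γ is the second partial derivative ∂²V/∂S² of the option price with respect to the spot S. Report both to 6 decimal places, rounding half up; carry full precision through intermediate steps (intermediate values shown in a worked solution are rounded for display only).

σ√T = 0.5746·√1.5854 = 0.723494
d₁ = (ln(S/K) + (r+σ²/2)T) / (σ√T) = (ln(98.8/100.74) + (0.0071+0.5746²/2)·1.5854) / 0.723494 = (-0.019445 + 0.272978) / 0.723494 = 0.350428
d₂ = d₁ − σ√T = 0.350428 − 0.723494 = -0.373066
e^{−rT} = e^{−0.0071·1.5854} = 0.988807
N(d₁) = 0.636991,  N(d₂) = 0.354550
Call price V = S·N(d₁) − K·e^{−rT}·N(d₂) = 62.934750 − 35.317549 = 27.617201
φ(d₁) = (1/√(2π))·e^{−d₁²/2} = 0.375184
Γ = φ(d₁) / (S·σ·√T) = 0.005249

price = 27.617201
Γ = 0.005249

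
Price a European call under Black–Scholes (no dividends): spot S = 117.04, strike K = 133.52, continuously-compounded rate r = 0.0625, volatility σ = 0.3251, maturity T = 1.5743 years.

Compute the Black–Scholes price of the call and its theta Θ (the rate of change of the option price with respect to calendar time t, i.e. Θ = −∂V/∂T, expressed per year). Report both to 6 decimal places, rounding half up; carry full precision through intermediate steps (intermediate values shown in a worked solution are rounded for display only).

price = 17.314754
Θ = -8.935145

σ√T = 0.3251·√1.5743 = 0.407907
d₁ = (ln(S/K) + (r+σ²/2)T) / (σ√T) = (ln(117.04/133.52) + (0.0625+0.3251²/2)·1.5743) / 0.407907 = (-0.131736 + 0.181588) / 0.407907 = 0.122215
d₂ = d₁ − σ√T = 0.122215 − 0.407907 = -0.285692
e^{−rT} = e^{−0.0625·1.5743} = 0.906292
N(d₁) = 0.548635,  N(d₂) = 0.387557
Call price V = S·N(d₁) − K·e^{−rT}·N(d₂) = 64.212293 − 46.897538 = 17.314754
φ(d₁) = (1/√(2π))·e^{−d₁²/2} = 0.395974
Θ = −S·φ(d₁)·σ/(2√T) − r·K·e^{−rT}·N(d₂) = −6.004049 − 2.931096 = -8.935145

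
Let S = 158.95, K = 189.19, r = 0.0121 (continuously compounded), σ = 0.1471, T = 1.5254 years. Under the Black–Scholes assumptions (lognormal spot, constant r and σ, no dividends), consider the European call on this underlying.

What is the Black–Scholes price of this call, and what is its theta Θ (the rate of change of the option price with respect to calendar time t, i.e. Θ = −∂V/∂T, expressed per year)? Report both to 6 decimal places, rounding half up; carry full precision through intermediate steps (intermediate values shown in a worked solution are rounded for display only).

σ√T = 0.1471·√1.5254 = 0.181679
d₁ = (ln(S/K) + (r+σ²/2)T) / (σ√T) = (ln(158.95/189.19) + (0.0121+0.1471²/2)·1.5254) / 0.181679 = (-0.174162 + 0.034961) / 0.181679 = -0.766193
d₂ = d₁ − σ√T = -0.766193 − 0.181679 = -0.947872
e^{−rT} = e^{−0.0121·1.5254} = 0.981712
N(d₁) = 0.221781,  N(d₂) = 0.171597
Call price V = S·N(d₁) − K·e^{−rT}·N(d₂) = 35.252038 − 31.870776 = 3.381261
φ(d₁) = (1/√(2π))·e^{−d₁²/2} = 0.297463
Θ = −S·φ(d₁)·σ/(2√T) − r·K·e^{−rT}·N(d₂) = −2.815689 − 0.385636 = -3.201325

price = 3.381261
Θ = -3.201325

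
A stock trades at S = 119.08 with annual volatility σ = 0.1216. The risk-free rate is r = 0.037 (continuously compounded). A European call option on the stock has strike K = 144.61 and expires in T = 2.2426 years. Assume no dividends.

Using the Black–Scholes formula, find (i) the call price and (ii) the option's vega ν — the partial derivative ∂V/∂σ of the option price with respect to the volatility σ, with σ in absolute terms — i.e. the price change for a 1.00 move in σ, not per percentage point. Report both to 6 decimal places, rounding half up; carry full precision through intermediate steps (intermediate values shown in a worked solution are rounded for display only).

price = 3.789420
ν = 62.145878

σ√T = 0.1216·√2.2426 = 0.182100
d₁ = (ln(S/K) + (r+σ²/2)T) / (σ√T) = (ln(119.08/144.61) + (0.037+0.1216²/2)·2.2426) / 0.182100 = (-0.194245 + 0.099556) / 0.182100 = -0.519982
d₂ = d₁ − σ√T = -0.519982 − 0.182100 = -0.702081
e^{−rT} = e^{−0.037·2.2426} = 0.920373
N(d₁) = 0.301538,  N(d₂) = 0.241314
Call price V = S·N(d₁) − K·e^{−rT}·N(d₂) = 35.907167 − 32.117747 = 3.789420
φ(d₁) = (1/√(2π))·e^{−d₁²/2} = 0.348496
ν = S·φ(d₁)·√T = 62.145878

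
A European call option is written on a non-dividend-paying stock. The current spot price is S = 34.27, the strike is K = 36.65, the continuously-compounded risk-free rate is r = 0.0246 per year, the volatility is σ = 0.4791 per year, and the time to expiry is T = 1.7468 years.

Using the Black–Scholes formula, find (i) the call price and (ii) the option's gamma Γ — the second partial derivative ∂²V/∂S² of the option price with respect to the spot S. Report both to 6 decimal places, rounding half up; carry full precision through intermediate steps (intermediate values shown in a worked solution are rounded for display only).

price = 8.205611
Γ = 0.017685

σ√T = 0.4791·√1.7468 = 0.633210
d₁ = (ln(S/K) + (r+σ²/2)T) / (σ√T) = (ln(34.27/36.65) + (0.0246+0.4791²/2)·1.7468) / 0.633210 = (-0.067143 + 0.243449) / 0.633210 = 0.278432
d₂ = d₁ − σ√T = 0.278432 − 0.633210 = -0.354778
e^{−rT} = e^{−0.0246·1.7468} = 0.957939
N(d₁) = 0.609659,  N(d₂) = 0.361378
Call price V = S·N(d₁) − K·e^{−rT}·N(d₂) = 20.893029 − 12.687418 = 8.205611
φ(d₁) = (1/√(2π))·e^{−d₁²/2} = 0.383774
Γ = φ(d₁) / (S·σ·√T) = 0.017685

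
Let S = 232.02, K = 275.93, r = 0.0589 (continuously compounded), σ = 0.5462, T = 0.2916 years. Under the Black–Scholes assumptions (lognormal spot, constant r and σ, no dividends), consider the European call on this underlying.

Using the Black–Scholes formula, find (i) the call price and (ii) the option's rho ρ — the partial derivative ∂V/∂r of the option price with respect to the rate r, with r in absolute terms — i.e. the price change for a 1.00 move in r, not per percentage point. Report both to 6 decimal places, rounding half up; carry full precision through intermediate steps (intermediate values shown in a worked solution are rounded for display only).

price = 13.896421
ρ = 19.712637

σ√T = 0.5462·√0.2916 = 0.294948
d₁ = (ln(S/K) + (r+σ²/2)T) / (σ√T) = (ln(232.02/275.93) + (0.0589+0.5462²/2)·0.2916) / 0.294948 = (-0.173324 + 0.060672) / 0.294948 = -0.381936
d₂ = d₁ − σ√T = -0.381936 − 0.294948 = -0.676884
e^{−rT} = e^{−0.0589·0.2916} = 0.982971
N(d₁) = 0.351254,  N(d₂) = 0.249240
Call price V = S·N(d₁) − K·e^{−rT}·N(d₂) = 81.498057 − 67.601637 = 13.896421
ρ = K·T·e^{−rT}·N(d₂) = 19.712637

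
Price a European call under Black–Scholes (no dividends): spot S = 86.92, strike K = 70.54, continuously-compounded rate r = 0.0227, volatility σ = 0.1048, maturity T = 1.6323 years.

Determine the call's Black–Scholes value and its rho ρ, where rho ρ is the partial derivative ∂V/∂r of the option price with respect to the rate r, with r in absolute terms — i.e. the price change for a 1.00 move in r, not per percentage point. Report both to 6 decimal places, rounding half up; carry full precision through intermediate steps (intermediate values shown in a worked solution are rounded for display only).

price = 19.079715
ρ = 106.690974

σ√T = 0.1048·√1.6323 = 0.133894
d₁ = (ln(S/K) + (r+σ²/2)T) / (σ√T) = (ln(86.92/70.54) + (0.0227+0.1048²/2)·1.6323) / 0.133894 = (0.208808 + 0.046017) / 0.133894 = 1.903186
d₂ = d₁ − σ√T = 1.903186 − 0.133894 = 1.769292
e^{−rT} = e^{−0.0227·1.6323} = 0.963625
N(d₁) = 0.971492,  N(d₂) = 0.961577
Call price V = S·N(d₁) − K·e^{−rT}·N(d₂) = 84.442071 − 65.362356 = 19.079715
ρ = K·T·e^{−rT}·N(d₂) = 106.690974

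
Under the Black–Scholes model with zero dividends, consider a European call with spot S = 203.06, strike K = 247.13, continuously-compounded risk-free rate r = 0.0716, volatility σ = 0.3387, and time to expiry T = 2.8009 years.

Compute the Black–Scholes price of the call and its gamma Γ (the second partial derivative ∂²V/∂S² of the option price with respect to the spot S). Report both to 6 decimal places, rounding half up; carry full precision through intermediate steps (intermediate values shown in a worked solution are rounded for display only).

price = 45.638560
Γ = 0.003323

σ√T = 0.3387·√2.8009 = 0.566845
d₁ = (ln(S/K) + (r+σ²/2)T) / (σ√T) = (ln(203.06/247.13) + (0.0716+0.3387²/2)·2.8009) / 0.566845 = (-0.196413 + 0.361201) / 0.566845 = 0.290711
d₂ = d₁ − σ√T = 0.290711 − 0.566845 = -0.276134
e^{−rT} = e^{−0.0716·2.8009} = 0.818285
N(d₁) = 0.614364,  N(d₂) = 0.391223
Call price V = S·N(d₁) − K·e^{−rT}·N(d₂) = 124.752699 − 79.114139 = 45.638560
φ(d₁) = (1/√(2π))·e^{−d₁²/2} = 0.382436
Γ = φ(d₁) / (S·σ·√T) = 0.003323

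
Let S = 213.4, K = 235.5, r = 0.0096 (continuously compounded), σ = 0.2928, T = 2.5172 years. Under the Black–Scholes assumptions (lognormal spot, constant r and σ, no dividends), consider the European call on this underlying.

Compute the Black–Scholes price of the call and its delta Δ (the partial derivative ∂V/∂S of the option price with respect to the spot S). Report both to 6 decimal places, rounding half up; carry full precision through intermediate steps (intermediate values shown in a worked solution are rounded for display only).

σ√T = 0.2928·√2.5172 = 0.464547
d₁ = (ln(S/K) + (r+σ²/2)T) / (σ√T) = (ln(213.4/235.5) + (0.0096+0.2928²/2)·2.5172) / 0.464547 = (-0.098543 + 0.132067) / 0.464547 = 0.072166
d₂ = d₁ − σ√T = 0.072166 − 0.464547 = -0.392381
e^{−rT} = e^{−0.0096·2.5172} = 0.976125
N(d₁) = 0.528765,  N(d₂) = 0.347388
Call price V = S·N(d₁) − K·e^{−rT}·N(d₂) = 112.838494 − 79.856704 = 32.981790
Δ = N(d₁) = 0.528765

price = 32.981790
Δ = 0.528765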